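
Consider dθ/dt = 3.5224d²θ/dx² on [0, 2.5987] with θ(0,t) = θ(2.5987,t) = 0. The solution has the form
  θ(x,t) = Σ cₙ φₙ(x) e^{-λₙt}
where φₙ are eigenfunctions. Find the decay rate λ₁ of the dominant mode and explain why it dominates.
Eigenvalues: λₙ = 3.5224n²π²/2.5987².
First three modes:
  n=1: λ₁ = 3.5224π²/2.5987² ≈ 5.148
  n=2: λ₂ = 14.0896π²/2.5987² ≈ 20.591 (4× faster decay)
  n=3: λ₃ = 31.7016π²/2.5987² ≈ 46.331 (9× faster decay)
As t → ∞, higher modes decay exponentially faster. The n=1 mode dominates: θ ~ c₁ sin(πx/2.5987) e^{-λ₁t}.
Decay rate: λ₁ = 3.5224π²/2.5987² ≈ 5.148.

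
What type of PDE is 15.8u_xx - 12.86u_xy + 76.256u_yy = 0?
With A = 15.8, B = -12.86, C = 76.256, the discriminant is -4653.9996. This is an elliptic PDE.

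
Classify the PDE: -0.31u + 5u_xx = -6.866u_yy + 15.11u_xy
Rewriting in standard form: 5u_xx - 15.11u_xy + 6.866u_yy - 0.31u = 0. A = 5, B = -15.11, C = 6.866. Discriminant B² - 4AC = 90.9921. Since 90.9921 > 0, hyperbolic.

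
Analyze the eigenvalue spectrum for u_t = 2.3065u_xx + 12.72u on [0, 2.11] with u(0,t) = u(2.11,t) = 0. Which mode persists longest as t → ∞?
Eigenvalues: λₙ = 2.3065n²π²/2.11² - 12.72.
First three modes:
  n=1: λ₁ = 2.3065π²/2.11² - 12.72 ≈ -7.607
  n=2: λ₂ = 9.226π²/2.11² - 12.72 ≈ 7.733
  n=3: λ₃ = 20.7585π²/2.11² - 12.72 ≈ 33.298
Since 2.3065π²/2.11² ≈ 5.113 < 12.72, λ₁ < 0.
The n=1 mode grows fastest (−λₙ is largest for n=1) → dominates.
Asymptotic: u ~ c₁ sin(πx/2.11) e^{7.607t} (exponential growth at rate −λ₁ ≈ 7.607).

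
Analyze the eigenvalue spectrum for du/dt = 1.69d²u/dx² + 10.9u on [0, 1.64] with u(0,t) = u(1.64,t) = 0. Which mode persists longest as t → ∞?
Eigenvalues: λₙ = 1.69n²π²/1.64² - 10.9.
First three modes:
  n=1: λ₁ = 1.69π²/1.64² - 10.9 ≈ -4.698
  n=2: λ₂ = 6.76π²/1.64² - 10.9 ≈ 13.906
  n=3: λ₃ = 15.21π²/1.64² - 10.9 ≈ 44.914
Since 1.69π²/1.64² ≈ 6.202 < 10.9, λ₁ < 0.
The n=1 mode grows fastest (−λₙ is largest for n=1) → dominates.
Asymptotic: u ~ c₁ sin(πx/1.64) e^{4.698t} (exponential growth at rate −λ₁ ≈ 4.698).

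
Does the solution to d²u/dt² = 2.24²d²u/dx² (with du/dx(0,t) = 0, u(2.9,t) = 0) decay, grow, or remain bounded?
u oscillates (no decay). Energy is conserved; the solution oscillates indefinitely as standing waves.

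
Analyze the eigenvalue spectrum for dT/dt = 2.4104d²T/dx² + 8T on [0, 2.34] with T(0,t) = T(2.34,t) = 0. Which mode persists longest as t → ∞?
Eigenvalues: λₙ = 2.4104n²π²/2.34² - 8.
First three modes:
  n=1: λ₁ = 2.4104π²/2.34² - 8 ≈ -3.655
  n=2: λ₂ = 9.6416π²/2.34² - 8 ≈ 9.379
  n=3: λ₃ = 21.6936π²/2.34² - 8 ≈ 31.102
Since 2.4104π²/2.34² ≈ 4.345 < 8, λ₁ < 0.
The n=1 mode grows fastest (−λₙ is largest for n=1) → dominates.
Asymptotic: T ~ c₁ sin(πx/2.34) e^{3.655t} (exponential growth at rate −λ₁ ≈ 3.655).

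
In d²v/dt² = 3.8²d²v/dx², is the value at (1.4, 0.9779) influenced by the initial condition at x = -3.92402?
No. The domain of dependence is [-2.31602, 5.11602], and -3.92402 is outside this interval.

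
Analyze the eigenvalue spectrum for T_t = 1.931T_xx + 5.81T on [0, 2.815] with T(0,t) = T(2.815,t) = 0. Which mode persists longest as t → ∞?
Eigenvalues: λₙ = 1.931n²π²/2.815² - 5.81.
First three modes:
  n=1: λ₁ = 1.931π²/2.815² - 5.81 ≈ -3.405
  n=2: λ₂ = 7.724π²/2.815² - 5.81 ≈ 3.81
  n=3: λ₃ = 17.379π²/2.815² - 5.81 ≈ 15.836
Since 1.931π²/2.815² ≈ 2.405 < 5.81, λ₁ < 0.
The n=1 mode grows fastest (−λₙ is largest for n=1) → dominates.
Asymptotic: T ~ c₁ sin(πx/2.815) e^{3.405t} (exponential growth at rate −λ₁ ≈ 3.405).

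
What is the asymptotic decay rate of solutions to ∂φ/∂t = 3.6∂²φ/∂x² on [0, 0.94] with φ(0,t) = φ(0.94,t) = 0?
Eigenvalues: λₙ = 3.6n²π²/0.94².
First three modes:
  n=1: λ₁ = 3.6π²/0.94² ≈ 40.211
  n=2: λ₂ = 14.4π²/0.94² ≈ 160.845 (4× faster decay)
  n=3: λ₃ = 32.4π²/0.94² ≈ 361.9 (9× faster decay)
As t → ∞, higher modes decay exponentially faster. The n=1 mode dominates: φ ~ c₁ sin(πx/0.94) e^{-λ₁t}.
Decay rate: λ₁ = 3.6π²/0.94² ≈ 40.211.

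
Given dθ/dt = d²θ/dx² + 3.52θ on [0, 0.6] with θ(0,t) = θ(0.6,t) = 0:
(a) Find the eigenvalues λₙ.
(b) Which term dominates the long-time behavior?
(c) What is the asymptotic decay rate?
Eigenvalues: λₙ = n²π²/0.6² - 3.52.
First three modes:
  n=1: λ₁ = π²/0.6² - 3.52 ≈ 23.896
  n=2: λ₂ = 4π²/0.6² - 3.52 ≈ 106.142
  n=3: λ₃ = 9π²/0.6² - 3.52 ≈ 243.22
Since π²/0.6² ≈ 27.416 > 3.52, all λₙ > 0.
The n=1 mode decays slowest → dominates as t → ∞.
Asymptotic: θ ~ c₁ sin(πx/0.6) e^{-λ₁t} with decay rate λ₁ ≈ 23.896.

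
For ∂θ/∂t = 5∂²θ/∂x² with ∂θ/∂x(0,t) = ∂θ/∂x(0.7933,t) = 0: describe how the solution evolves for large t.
θ → constant (steady state). Heat is conserved (no flux at boundaries); solution approaches the spatial average.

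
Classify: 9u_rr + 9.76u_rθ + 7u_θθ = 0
Elliptic (discriminant = -156.7424).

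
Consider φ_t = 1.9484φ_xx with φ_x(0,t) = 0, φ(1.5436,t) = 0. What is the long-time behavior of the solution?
As t → ∞, φ → 0. Heat escapes through the Dirichlet boundary.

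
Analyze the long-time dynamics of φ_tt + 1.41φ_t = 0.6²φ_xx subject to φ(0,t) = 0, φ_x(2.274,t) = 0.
Long-time behavior: φ → 0. Damping (γ=1.41) dissipates energy; oscillations decay exponentially.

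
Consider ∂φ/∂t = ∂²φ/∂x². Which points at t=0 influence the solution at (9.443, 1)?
The entire real line. The heat equation has infinite propagation speed: any initial disturbance instantly affects all points (though exponentially small far away).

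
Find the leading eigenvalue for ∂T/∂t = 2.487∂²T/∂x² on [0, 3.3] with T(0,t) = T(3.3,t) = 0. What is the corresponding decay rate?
Eigenvalues: λₙ = 2.487n²π²/3.3².
First three modes:
  n=1: λ₁ = 2.487π²/3.3² ≈ 2.254
  n=2: λ₂ = 9.948π²/3.3² ≈ 9.016 (4× faster decay)
  n=3: λ₃ = 22.383π²/3.3² ≈ 20.286 (9× faster decay)
As t → ∞, higher modes decay exponentially faster. The n=1 mode dominates: T ~ c₁ sin(πx/3.3) e^{-λ₁t}.
Decay rate: λ₁ = 2.487π²/3.3² ≈ 2.254.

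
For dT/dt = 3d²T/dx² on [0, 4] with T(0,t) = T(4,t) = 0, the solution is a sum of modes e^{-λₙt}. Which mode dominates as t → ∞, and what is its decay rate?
Eigenvalues: λₙ = 3n²π²/4².
First three modes:
  n=1: λ₁ = 3π²/4² ≈ 1.851
  n=2: λ₂ = 12π²/4² ≈ 7.402 (4× faster decay)
  n=3: λ₃ = 27π²/4² ≈ 16.655 (9× faster decay)
As t → ∞, higher modes decay exponentially faster. The n=1 mode dominates: T ~ c₁ sin(πx/4) e^{-λ₁t}.
Decay rate: λ₁ = 3π²/4² ≈ 1.851.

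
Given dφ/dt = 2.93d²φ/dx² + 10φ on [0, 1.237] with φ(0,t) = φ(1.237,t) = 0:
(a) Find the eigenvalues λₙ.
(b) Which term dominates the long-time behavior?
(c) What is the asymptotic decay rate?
Eigenvalues: λₙ = 2.93n²π²/1.237² - 10.
First three modes:
  n=1: λ₁ = 2.93π²/1.237² - 10 ≈ 8.899
  n=2: λ₂ = 11.72π²/1.237² - 10 ≈ 65.594
  n=3: λ₃ = 26.37π²/1.237² - 10 ≈ 160.087
Since 2.93π²/1.237² ≈ 18.899 > 10, all λₙ > 0.
The n=1 mode decays slowest → dominates as t → ∞.
Asymptotic: φ ~ c₁ sin(πx/1.237) e^{-λ₁t} with decay rate λ₁ ≈ 8.899.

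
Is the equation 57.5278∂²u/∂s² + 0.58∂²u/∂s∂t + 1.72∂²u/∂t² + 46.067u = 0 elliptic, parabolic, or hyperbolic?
Computing B² - 4AC with A = 57.5278, B = 0.58, C = 1.72: discriminant = -395.454864 (negative). Answer: elliptic.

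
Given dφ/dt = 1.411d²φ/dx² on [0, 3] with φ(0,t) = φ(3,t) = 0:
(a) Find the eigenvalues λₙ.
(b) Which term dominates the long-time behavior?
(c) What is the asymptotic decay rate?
Eigenvalues: λₙ = 1.411n²π²/3².
First three modes:
  n=1: λ₁ = 1.411π²/3² ≈ 1.547
  n=2: λ₂ = 5.644π²/3² ≈ 6.189 (4× faster decay)
  n=3: λ₃ = 12.699π²/3² ≈ 13.926 (9× faster decay)
As t → ∞, higher modes decay exponentially faster. The n=1 mode dominates: φ ~ c₁ sin(πx/3) e^{-λ₁t}.
Decay rate: λ₁ = 1.411π²/3² ≈ 1.547.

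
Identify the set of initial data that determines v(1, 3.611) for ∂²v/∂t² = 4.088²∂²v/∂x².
Domain of dependence: [-13.761768, 15.761768]. Signals travel at speed 4.088, so data within |x - 1| ≤ 4.088·3.611 = 14.761768 can reach the point.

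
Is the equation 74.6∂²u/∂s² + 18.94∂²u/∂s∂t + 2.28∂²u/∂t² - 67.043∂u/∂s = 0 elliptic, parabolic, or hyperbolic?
Computing B² - 4AC with A = 74.6, B = 18.94, C = 2.28: discriminant = -321.6284 (negative). Answer: elliptic.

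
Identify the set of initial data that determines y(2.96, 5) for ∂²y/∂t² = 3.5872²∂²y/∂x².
Domain of dependence: [-14.976, 20.896]. Signals travel at speed 3.5872, so data within |x - 2.96| ≤ 3.5872·5 = 17.936 can reach the point.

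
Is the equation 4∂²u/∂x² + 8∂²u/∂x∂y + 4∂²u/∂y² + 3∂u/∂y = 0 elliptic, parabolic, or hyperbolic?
Computing B² - 4AC with A = 4, B = 8, C = 4: discriminant = 0 (zero). Answer: parabolic.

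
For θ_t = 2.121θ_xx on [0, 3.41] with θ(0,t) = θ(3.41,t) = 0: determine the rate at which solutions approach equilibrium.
Eigenvalues: λₙ = 2.121n²π²/3.41².
First three modes:
  n=1: λ₁ = 2.121π²/3.41² ≈ 1.8
  n=2: λ₂ = 8.484π²/3.41² ≈ 7.201 (4× faster decay)
  n=3: λ₃ = 19.089π²/3.41² ≈ 16.202 (9× faster decay)
As t → ∞, higher modes decay exponentially faster. The n=1 mode dominates: θ ~ c₁ sin(πx/3.41) e^{-λ₁t}.
Decay rate: λ₁ = 2.121π²/3.41² ≈ 1.8.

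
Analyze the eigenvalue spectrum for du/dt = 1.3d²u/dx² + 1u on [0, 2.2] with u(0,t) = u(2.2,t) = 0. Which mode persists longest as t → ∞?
Eigenvalues: λₙ = 1.3n²π²/2.2² - 1.
First three modes:
  n=1: λ₁ = 1.3π²/2.2² - 1 ≈ 1.651
  n=2: λ₂ = 5.2π²/2.2² - 1 ≈ 9.604
  n=3: λ₃ = 11.7π²/2.2² - 1 ≈ 22.858
Since 1.3π²/2.2² ≈ 2.651 > 1, all λₙ > 0.
The n=1 mode decays slowest → dominates as t → ∞.
Asymptotic: u ~ c₁ sin(πx/2.2) e^{-λ₁t} with decay rate λ₁ ≈ 1.651.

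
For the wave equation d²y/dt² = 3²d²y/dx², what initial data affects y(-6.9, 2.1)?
Domain of dependence: [-13.2, -0.6]. Signals travel at speed 3, so data within |x - -6.9| ≤ 3·2.1 = 6.3 can reach the point.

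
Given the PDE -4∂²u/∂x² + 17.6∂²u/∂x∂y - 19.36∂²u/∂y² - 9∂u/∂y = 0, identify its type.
The second-order coefficients are A = -4, B = 17.6, C = -19.36. Since B² - 4AC = 0 = 0, this is a parabolic PDE.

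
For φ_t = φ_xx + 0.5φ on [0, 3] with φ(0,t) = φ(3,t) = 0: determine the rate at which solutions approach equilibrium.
Eigenvalues: λₙ = n²π²/3² - 0.5.
First three modes:
  n=1: λ₁ = π²/3² - 0.5 ≈ 0.597
  n=2: λ₂ = 4π²/3² - 0.5 ≈ 3.886
  n=3: λ₃ = 9π²/3² - 0.5 ≈ 9.37
Since π²/3² ≈ 1.097 > 0.5, all λₙ > 0.
The n=1 mode decays slowest → dominates as t → ∞.
Asymptotic: φ ~ c₁ sin(πx/3) e^{-λ₁t} with decay rate λ₁ ≈ 0.597.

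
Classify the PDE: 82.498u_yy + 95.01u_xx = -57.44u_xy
Rewriting in standard form: 95.01u_xx + 57.44u_xy + 82.498u_yy = 0. A = 95.01, B = 57.44, C = 82.498. Discriminant B² - 4AC = -28053.18632. Since -28053.18632 < 0, elliptic.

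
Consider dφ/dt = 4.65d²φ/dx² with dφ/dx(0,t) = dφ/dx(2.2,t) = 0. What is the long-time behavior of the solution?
As t → ∞, φ → constant (steady state). Heat is conserved (no flux at boundaries); solution approaches the spatial average.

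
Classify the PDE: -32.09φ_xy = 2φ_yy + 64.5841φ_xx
Rewriting in standard form: -64.5841φ_xx - 32.09φ_xy - 2φ_yy = 0. A = -64.5841, B = -32.09, C = -2. Discriminant B² - 4AC = 513.0953. Since 513.0953 > 0, hyperbolic.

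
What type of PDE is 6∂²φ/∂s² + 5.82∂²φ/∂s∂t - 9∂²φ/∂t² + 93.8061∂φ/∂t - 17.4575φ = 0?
With A = 6, B = 5.82, C = -9, the discriminant is 249.8724. This is a hyperbolic PDE.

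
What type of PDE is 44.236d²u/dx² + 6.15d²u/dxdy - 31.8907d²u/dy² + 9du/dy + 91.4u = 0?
With A = 44.236, B = 6.15, C = -31.8907, the discriminant is 5680.6905208. This is a hyperbolic PDE.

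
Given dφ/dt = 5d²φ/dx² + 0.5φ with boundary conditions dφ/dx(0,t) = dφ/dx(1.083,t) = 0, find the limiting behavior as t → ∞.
φ grows unboundedly. With Neumann BCs the constant mode has diffusion eigenvalue 0, so any r > 0 makes it grow like e^(0.5t); solution grows exponentially.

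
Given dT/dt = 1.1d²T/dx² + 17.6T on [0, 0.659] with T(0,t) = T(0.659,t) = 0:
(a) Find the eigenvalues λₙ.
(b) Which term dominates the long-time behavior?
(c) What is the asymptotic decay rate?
Eigenvalues: λₙ = 1.1n²π²/0.659² - 17.6.
First three modes:
  n=1: λ₁ = 1.1π²/0.659² - 17.6 ≈ 7.399
  n=2: λ₂ = 4.4π²/0.659² - 17.6 ≈ 82.396
  n=3: λ₃ = 9.9π²/0.659² - 17.6 ≈ 207.39
Since 1.1π²/0.659² ≈ 24.999 > 17.6, all λₙ > 0.
The n=1 mode decays slowest → dominates as t → ∞.
Asymptotic: T ~ c₁ sin(πx/0.659) e^{-λ₁t} with decay rate λ₁ ≈ 7.399.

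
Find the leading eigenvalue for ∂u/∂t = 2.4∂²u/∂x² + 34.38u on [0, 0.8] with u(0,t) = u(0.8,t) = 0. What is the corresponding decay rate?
Eigenvalues: λₙ = 2.4n²π²/0.8² - 34.38.
First three modes:
  n=1: λ₁ = 2.4π²/0.8² - 34.38 ≈ 2.631
  n=2: λ₂ = 9.6π²/0.8² - 34.38 ≈ 113.664
  n=3: λ₃ = 21.6π²/0.8² - 34.38 ≈ 298.719
Since 2.4π²/0.8² ≈ 37.011 > 34.38, all λₙ > 0.
The n=1 mode decays slowest → dominates as t → ∞.
Asymptotic: u ~ c₁ sin(πx/0.8) e^{-λ₁t} with decay rate λ₁ ≈ 2.631.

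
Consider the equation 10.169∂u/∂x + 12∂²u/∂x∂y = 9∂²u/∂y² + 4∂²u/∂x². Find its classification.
Rewriting in standard form: -4∂²u/∂x² + 12∂²u/∂x∂y - 9∂²u/∂y² + 10.169∂u/∂x = 0. Parabolic. (A = -4, B = 12, C = -9 gives B² - 4AC = 0.)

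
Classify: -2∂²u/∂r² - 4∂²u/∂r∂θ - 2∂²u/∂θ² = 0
Parabolic (discriminant = 0).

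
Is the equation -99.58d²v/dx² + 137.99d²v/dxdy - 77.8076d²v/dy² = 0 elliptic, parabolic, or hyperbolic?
Computing B² - 4AC with A = -99.58, B = 137.99, C = -77.8076: discriminant = -11951.083132 (negative). Answer: elliptic.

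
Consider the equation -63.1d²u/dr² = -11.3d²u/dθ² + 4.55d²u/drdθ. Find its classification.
Rewriting in standard form: -63.1d²u/dr² - 4.55d²u/drdθ + 11.3d²u/dθ² = 0. Hyperbolic. (A = -63.1, B = -4.55, C = 11.3 gives B² - 4AC = 2872.8225.)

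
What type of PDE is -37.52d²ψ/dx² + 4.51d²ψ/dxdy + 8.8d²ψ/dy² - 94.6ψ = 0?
With A = -37.52, B = 4.51, C = 8.8, the discriminant is 1341.0441. This is a hyperbolic PDE.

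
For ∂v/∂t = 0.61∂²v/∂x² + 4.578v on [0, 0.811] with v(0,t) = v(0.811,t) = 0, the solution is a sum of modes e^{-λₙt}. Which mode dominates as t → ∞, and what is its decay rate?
Eigenvalues: λₙ = 0.61n²π²/0.811² - 4.578.
First three modes:
  n=1: λ₁ = 0.61π²/0.811² - 4.578 ≈ 4.576
  n=2: λ₂ = 2.44π²/0.811² - 4.578 ≈ 32.036
  n=3: λ₃ = 5.49π²/0.811² - 4.578 ≈ 77.804
Since 0.61π²/0.811² ≈ 9.154 > 4.578, all λₙ > 0.
The n=1 mode decays slowest → dominates as t → ∞.
Asymptotic: v ~ c₁ sin(πx/0.811) e^{-λ₁t} with decay rate λ₁ ≈ 4.576.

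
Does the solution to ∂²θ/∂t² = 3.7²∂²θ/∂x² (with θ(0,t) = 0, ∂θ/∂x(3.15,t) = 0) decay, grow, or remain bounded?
θ oscillates (no decay). Energy is conserved; the solution oscillates indefinitely as standing waves.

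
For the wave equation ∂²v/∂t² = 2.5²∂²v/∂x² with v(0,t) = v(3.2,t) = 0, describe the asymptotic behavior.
v oscillates (no decay). Energy is conserved; the solution oscillates indefinitely as standing waves.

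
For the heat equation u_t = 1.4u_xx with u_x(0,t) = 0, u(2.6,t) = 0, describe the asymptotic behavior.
u → 0. Heat escapes through the Dirichlet boundary.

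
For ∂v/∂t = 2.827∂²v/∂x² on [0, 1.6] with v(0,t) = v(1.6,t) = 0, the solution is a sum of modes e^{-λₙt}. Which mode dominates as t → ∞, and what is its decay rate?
Eigenvalues: λₙ = 2.827n²π²/1.6².
First three modes:
  n=1: λ₁ = 2.827π²/1.6² ≈ 10.899
  n=2: λ₂ = 11.308π²/1.6² ≈ 43.596 (4× faster decay)
  n=3: λ₃ = 25.443π²/1.6² ≈ 98.091 (9× faster decay)
As t → ∞, higher modes decay exponentially faster. The n=1 mode dominates: v ~ c₁ sin(πx/1.6) e^{-λ₁t}.
Decay rate: λ₁ = 2.827π²/1.6² ≈ 10.899.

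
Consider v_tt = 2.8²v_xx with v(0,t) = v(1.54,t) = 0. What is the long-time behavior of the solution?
As t → ∞, v oscillates (no decay). Energy is conserved; the solution oscillates indefinitely as standing waves.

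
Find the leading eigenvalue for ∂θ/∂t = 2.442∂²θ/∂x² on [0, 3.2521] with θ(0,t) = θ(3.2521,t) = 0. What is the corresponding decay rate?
Eigenvalues: λₙ = 2.442n²π²/3.2521².
First three modes:
  n=1: λ₁ = 2.442π²/3.2521² ≈ 2.279
  n=2: λ₂ = 9.768π²/3.2521² ≈ 9.115 (4× faster decay)
  n=3: λ₃ = 21.978π²/3.2521² ≈ 20.51 (9× faster decay)
As t → ∞, higher modes decay exponentially faster. The n=1 mode dominates: θ ~ c₁ sin(πx/3.2521) e^{-λ₁t}.
Decay rate: λ₁ = 2.442π²/3.2521² ≈ 2.279.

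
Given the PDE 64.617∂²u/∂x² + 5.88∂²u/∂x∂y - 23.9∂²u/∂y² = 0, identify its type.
The second-order coefficients are A = 64.617, B = 5.88, C = -23.9. Since B² - 4AC = 6211.9596 > 0, this is a hyperbolic PDE.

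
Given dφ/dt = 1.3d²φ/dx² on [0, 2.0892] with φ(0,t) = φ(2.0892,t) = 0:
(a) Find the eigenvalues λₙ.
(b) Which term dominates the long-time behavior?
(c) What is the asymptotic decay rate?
Eigenvalues: λₙ = 1.3n²π²/2.0892².
First three modes:
  n=1: λ₁ = 1.3π²/2.0892² ≈ 2.94
  n=2: λ₂ = 5.2π²/2.0892² ≈ 11.758 (4× faster decay)
  n=3: λ₃ = 11.7π²/2.0892² ≈ 26.456 (9× faster decay)
As t → ∞, higher modes decay exponentially faster. The n=1 mode dominates: φ ~ c₁ sin(πx/2.0892) e^{-λ₁t}.
Decay rate: λ₁ = 1.3π²/2.0892² ≈ 2.94.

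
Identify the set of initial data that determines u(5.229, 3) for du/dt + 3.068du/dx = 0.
A single point: x = -3.975. The characteristic through (5.229, 3) is x - 3.068t = const, so x = 5.229 - 3.068·3 = -3.975.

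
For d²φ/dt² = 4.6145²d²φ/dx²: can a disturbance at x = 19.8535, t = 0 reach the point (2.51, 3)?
No. The domain of dependence is [-11.3335, 16.3535], and 19.8535 is outside this interval.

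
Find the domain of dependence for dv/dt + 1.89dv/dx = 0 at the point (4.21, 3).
A single point: x = -1.46. The characteristic through (4.21, 3) is x - 1.89t = const, so x = 4.21 - 1.89·3 = -1.46.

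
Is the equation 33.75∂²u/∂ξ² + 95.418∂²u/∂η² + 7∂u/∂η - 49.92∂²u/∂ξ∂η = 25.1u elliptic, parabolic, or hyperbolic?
Rewriting in standard form: 33.75∂²u/∂ξ² - 49.92∂²u/∂ξ∂η + 95.418∂²u/∂η² + 7∂u/∂η - 25.1u = 0. Computing B² - 4AC with A = 33.75, B = -49.92, C = 95.418: discriminant = -10389.4236 (negative). Answer: elliptic.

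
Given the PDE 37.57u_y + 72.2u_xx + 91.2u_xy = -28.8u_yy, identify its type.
Rewriting in standard form: 72.2u_xx + 91.2u_xy + 28.8u_yy + 37.57u_y = 0. The second-order coefficients are A = 72.2, B = 91.2, C = 28.8. Since B² - 4AC = 0 = 0, this is a parabolic PDE.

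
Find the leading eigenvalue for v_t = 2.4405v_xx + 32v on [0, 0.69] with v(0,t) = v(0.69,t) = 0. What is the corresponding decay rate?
Eigenvalues: λₙ = 2.4405n²π²/0.69² - 32.
First three modes:
  n=1: λ₁ = 2.4405π²/0.69² - 32 ≈ 18.592
  n=2: λ₂ = 9.762π²/0.69² - 32 ≈ 170.367
  n=3: λ₃ = 21.9645π²/0.69² - 32 ≈ 423.326
Since 2.4405π²/0.69² ≈ 50.592 > 32, all λₙ > 0.
The n=1 mode decays slowest → dominates as t → ∞.
Asymptotic: v ~ c₁ sin(πx/0.69) e^{-λ₁t} with decay rate λ₁ ≈ 18.592.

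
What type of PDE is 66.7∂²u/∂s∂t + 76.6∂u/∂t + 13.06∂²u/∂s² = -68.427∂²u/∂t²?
Rewriting in standard form: 13.06∂²u/∂s² + 66.7∂²u/∂s∂t + 68.427∂²u/∂t² + 76.6∂u/∂t = 0. With A = 13.06, B = 66.7, C = 68.427, the discriminant is 874.26352. This is a hyperbolic PDE.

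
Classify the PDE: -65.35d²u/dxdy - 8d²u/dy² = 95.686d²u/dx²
Rewriting in standard form: -95.686d²u/dx² - 65.35d²u/dxdy - 8d²u/dy² = 0. A = -95.686, B = -65.35, C = -8. Discriminant B² - 4AC = 1208.6705. Since 1208.6705 > 0, hyperbolic.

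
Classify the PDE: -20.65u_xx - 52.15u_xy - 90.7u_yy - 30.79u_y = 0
A = -20.65, B = -52.15, C = -90.7. Discriminant B² - 4AC = -4772.1975. Since -4772.1975 < 0, elliptic.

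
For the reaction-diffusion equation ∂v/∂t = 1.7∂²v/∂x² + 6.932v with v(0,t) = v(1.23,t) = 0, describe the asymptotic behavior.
v → 0. Diffusion dominates reaction (r=6.932 < κπ²/L²≈11.09); solution decays.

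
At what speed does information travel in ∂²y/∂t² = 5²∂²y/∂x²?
Speed = 5. Information travels along characteristics x = x₀ ± 5t.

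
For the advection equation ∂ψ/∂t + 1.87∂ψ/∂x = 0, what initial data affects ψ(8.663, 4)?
A single point: x = 1.183. The characteristic through (8.663, 4) is x - 1.87t = const, so x = 8.663 - 1.87·4 = 1.183.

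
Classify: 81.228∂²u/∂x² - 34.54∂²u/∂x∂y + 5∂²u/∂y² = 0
Elliptic (discriminant = -431.5484).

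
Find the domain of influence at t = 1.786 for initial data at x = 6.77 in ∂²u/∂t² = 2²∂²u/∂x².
Domain of influence: [3.198, 10.342]. Data at x = 6.77 spreads outward at speed 2.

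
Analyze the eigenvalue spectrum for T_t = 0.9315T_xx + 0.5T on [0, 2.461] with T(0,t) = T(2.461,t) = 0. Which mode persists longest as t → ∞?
Eigenvalues: λₙ = 0.9315n²π²/2.461² - 0.5.
First three modes:
  n=1: λ₁ = 0.9315π²/2.461² - 0.5 ≈ 1.018
  n=2: λ₂ = 3.726π²/2.461² - 0.5 ≈ 5.572
  n=3: λ₃ = 8.3835π²/2.461² - 0.5 ≈ 13.162
Since 0.9315π²/2.461² ≈ 1.518 > 0.5, all λₙ > 0.
The n=1 mode decays slowest → dominates as t → ∞.
Asymptotic: T ~ c₁ sin(πx/2.461) e^{-λ₁t} with decay rate λ₁ ≈ 1.018.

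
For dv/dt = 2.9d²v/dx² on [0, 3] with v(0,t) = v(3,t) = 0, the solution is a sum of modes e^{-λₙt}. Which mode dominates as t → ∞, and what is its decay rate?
Eigenvalues: λₙ = 2.9n²π²/3².
First three modes:
  n=1: λ₁ = 2.9π²/3² ≈ 3.18
  n=2: λ₂ = 11.6π²/3² ≈ 12.721 (4× faster decay)
  n=3: λ₃ = 26.1π²/3² ≈ 28.622 (9× faster decay)
As t → ∞, higher modes decay exponentially faster. The n=1 mode dominates: v ~ c₁ sin(πx/3) e^{-λ₁t}.
Decay rate: λ₁ = 2.9π²/3² ≈ 3.18.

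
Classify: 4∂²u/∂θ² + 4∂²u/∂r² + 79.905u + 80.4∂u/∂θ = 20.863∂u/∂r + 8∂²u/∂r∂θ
Rewriting in standard form: 4∂²u/∂r² - 8∂²u/∂r∂θ + 4∂²u/∂θ² - 20.863∂u/∂r + 80.4∂u/∂θ + 79.905u = 0. Parabolic (discriminant = 0).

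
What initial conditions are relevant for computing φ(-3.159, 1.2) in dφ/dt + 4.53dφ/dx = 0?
A single point: x = -8.595. The characteristic through (-3.159, 1.2) is x - 4.53t = const, so x = -3.159 - 4.53·1.2 = -8.595.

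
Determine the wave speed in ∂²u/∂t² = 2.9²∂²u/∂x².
Speed = 2.9. Information travels along characteristics x = x₀ ± 2.9t.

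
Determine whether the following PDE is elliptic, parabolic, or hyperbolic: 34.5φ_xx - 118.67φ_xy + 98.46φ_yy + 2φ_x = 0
Coefficients: A = 34.5, B = -118.67, C = 98.46. B² - 4AC = 495.0889, which is positive, so the equation is hyperbolic.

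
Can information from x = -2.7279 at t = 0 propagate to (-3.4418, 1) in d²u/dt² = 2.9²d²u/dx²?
Yes. The domain of dependence is [-6.3418, -0.5418], and -2.7279 ∈ [-6.3418, -0.5418].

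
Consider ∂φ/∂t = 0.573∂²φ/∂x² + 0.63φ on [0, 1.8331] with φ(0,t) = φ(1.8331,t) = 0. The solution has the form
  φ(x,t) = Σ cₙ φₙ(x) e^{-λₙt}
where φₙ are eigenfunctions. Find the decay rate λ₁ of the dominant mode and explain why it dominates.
Eigenvalues: λₙ = 0.573n²π²/1.8331² - 0.63.
First three modes:
  n=1: λ₁ = 0.573π²/1.8331² - 0.63 ≈ 1.053
  n=2: λ₂ = 2.292π²/1.8331² - 0.63 ≈ 6.102
  n=3: λ₃ = 5.157π²/1.8331² - 0.63 ≈ 14.517
Since 0.573π²/1.8331² ≈ 1.683 > 0.63, all λₙ > 0.
The n=1 mode decays slowest → dominates as t → ∞.
Asymptotic: φ ~ c₁ sin(πx/1.8331) e^{-λ₁t} with decay rate λ₁ ≈ 1.053.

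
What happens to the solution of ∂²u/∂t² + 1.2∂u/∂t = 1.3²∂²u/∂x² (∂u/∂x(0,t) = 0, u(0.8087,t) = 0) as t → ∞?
u → 0. Damping (γ=1.2) dissipates energy; oscillations decay exponentially.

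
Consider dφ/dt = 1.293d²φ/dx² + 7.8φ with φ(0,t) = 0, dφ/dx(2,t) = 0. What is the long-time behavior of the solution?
As t → ∞, φ grows unboundedly. Reaction dominates diffusion (r=7.8 > κπ²/(4L²)≈0.8); solution grows exponentially.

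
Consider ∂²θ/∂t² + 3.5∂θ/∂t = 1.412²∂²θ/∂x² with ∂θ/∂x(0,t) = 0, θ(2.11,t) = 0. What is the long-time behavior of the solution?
As t → ∞, θ → 0. Damping (γ=3.5) dissipates energy; oscillations decay exponentially.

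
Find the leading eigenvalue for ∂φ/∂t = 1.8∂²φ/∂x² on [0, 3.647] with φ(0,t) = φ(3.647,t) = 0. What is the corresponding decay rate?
Eigenvalues: λₙ = 1.8n²π²/3.647².
First three modes:
  n=1: λ₁ = 1.8π²/3.647² ≈ 1.336
  n=2: λ₂ = 7.2π²/3.647² ≈ 5.343 (4× faster decay)
  n=3: λ₃ = 16.2π²/3.647² ≈ 12.021 (9× faster decay)
As t → ∞, higher modes decay exponentially faster. The n=1 mode dominates: φ ~ c₁ sin(πx/3.647) e^{-λ₁t}.
Decay rate: λ₁ = 1.8π²/3.647² ≈ 1.336.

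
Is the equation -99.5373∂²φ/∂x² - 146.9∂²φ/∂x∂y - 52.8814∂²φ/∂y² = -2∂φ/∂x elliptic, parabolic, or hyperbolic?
Rewriting in standard form: -99.5373∂²φ/∂x² - 146.9∂²φ/∂x∂y - 52.8814∂²φ/∂y² + 2∂φ/∂x = 0. Computing B² - 4AC with A = -99.5373, B = -146.9, C = -52.8814: discriminant = 524.92289512 (positive). Answer: hyperbolic.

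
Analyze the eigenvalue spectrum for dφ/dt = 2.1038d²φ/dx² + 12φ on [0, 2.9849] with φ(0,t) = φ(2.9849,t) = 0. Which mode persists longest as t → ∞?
Eigenvalues: λₙ = 2.1038n²π²/2.9849² - 12.
First three modes:
  n=1: λ₁ = 2.1038π²/2.9849² - 12 ≈ -9.67
  n=2: λ₂ = 8.4152π²/2.9849² - 12 ≈ -2.678
  n=3: λ₃ = 18.9342π²/2.9849² - 12 ≈ 8.974
Since 2.1038π²/2.9849² ≈ 2.33 < 12, λ₁ < 0.
The n=1 mode grows fastest (−λₙ is largest for n=1) → dominates.
Asymptotic: φ ~ c₁ sin(πx/2.9849) e^{9.67t} (exponential growth at rate −λ₁ ≈ 9.67).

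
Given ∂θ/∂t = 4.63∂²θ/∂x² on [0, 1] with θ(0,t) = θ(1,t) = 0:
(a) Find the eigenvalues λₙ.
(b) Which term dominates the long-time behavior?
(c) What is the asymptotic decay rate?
Eigenvalues: λₙ = 4.63n²π².
First three modes:
  n=1: λ₁ = 4.63π² ≈ 45.696
  n=2: λ₂ = 18.52π² ≈ 182.785 (4× faster decay)
  n=3: λ₃ = 41.67π² ≈ 411.266 (9× faster decay)
As t → ∞, higher modes decay exponentially faster. The n=1 mode dominates: θ ~ c₁ sin(πx) e^{-λ₁t}.
Decay rate: λ₁ = 4.63π² ≈ 45.696.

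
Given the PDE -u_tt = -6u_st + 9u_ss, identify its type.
Rewriting in standard form: -9u_ss + 6u_st - u_tt = 0. The second-order coefficients are A = -9, B = 6, C = -1. Since B² - 4AC = 0 = 0, this is a parabolic PDE.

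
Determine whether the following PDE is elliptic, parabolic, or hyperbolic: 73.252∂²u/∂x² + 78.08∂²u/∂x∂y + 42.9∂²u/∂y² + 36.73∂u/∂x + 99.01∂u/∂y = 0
Coefficients: A = 73.252, B = 78.08, C = 42.9. B² - 4AC = -6473.5568, which is negative, so the equation is elliptic.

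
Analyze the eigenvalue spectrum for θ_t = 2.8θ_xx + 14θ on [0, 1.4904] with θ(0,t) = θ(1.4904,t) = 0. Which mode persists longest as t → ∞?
Eigenvalues: λₙ = 2.8n²π²/1.4904² - 14.
First three modes:
  n=1: λ₁ = 2.8π²/1.4904² - 14 ≈ -1.559
  n=2: λ₂ = 11.2π²/1.4904² - 14 ≈ 35.764
  n=3: λ₃ = 25.2π²/1.4904² - 14 ≈ 97.968
Since 2.8π²/1.4904² ≈ 12.441 < 14, λ₁ < 0.
The n=1 mode grows fastest (−λₙ is largest for n=1) → dominates.
Asymptotic: θ ~ c₁ sin(πx/1.4904) e^{1.559t} (exponential growth at rate −λ₁ ≈ 1.559).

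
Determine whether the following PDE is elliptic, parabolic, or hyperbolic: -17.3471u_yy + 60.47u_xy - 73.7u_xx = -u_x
Rewriting in standard form: -73.7u_xx + 60.47u_xy - 17.3471u_yy + u_x = 0. Coefficients: A = -73.7, B = 60.47, C = -17.3471. B² - 4AC = -1457.30418, which is negative, so the equation is elliptic.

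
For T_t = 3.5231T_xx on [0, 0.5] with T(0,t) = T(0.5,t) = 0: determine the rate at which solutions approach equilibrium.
Eigenvalues: λₙ = 3.5231n²π²/0.5².
First three modes:
  n=1: λ₁ = 3.5231π²/0.5² ≈ 139.086
  n=2: λ₂ = 14.0924π²/0.5² ≈ 556.346 (4× faster decay)
  n=3: λ₃ = 31.7079π²/0.5² ≈ 1251.778 (9× faster decay)
As t → ∞, higher modes decay exponentially faster. The n=1 mode dominates: T ~ c₁ sin(πx/0.5) e^{-λ₁t}.
Decay rate: λ₁ = 3.5231π²/0.5² ≈ 139.086.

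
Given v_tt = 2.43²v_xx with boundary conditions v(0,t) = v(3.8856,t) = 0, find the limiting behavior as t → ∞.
v oscillates (no decay). Energy is conserved; the solution oscillates indefinitely as standing waves.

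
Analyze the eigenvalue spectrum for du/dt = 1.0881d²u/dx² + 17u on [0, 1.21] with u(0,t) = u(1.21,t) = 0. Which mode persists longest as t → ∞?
Eigenvalues: λₙ = 1.0881n²π²/1.21² - 17.
First three modes:
  n=1: λ₁ = 1.0881π²/1.21² - 17 ≈ -9.665
  n=2: λ₂ = 4.3524π²/1.21² - 17 ≈ 12.34
  n=3: λ₃ = 9.7929π²/1.21² - 17 ≈ 49.015
Since 1.0881π²/1.21² ≈ 7.335 < 17, λ₁ < 0.
The n=1 mode grows fastest (−λₙ is largest for n=1) → dominates.
Asymptotic: u ~ c₁ sin(πx/1.21) e^{9.665t} (exponential growth at rate −λ₁ ≈ 9.665).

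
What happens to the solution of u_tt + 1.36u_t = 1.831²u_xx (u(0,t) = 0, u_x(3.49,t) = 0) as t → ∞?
u → 0. Damping (γ=1.36) dissipates energy; oscillations decay exponentially.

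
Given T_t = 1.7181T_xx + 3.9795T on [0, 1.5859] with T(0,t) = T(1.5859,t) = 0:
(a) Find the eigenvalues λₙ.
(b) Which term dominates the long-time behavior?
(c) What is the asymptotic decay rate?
Eigenvalues: λₙ = 1.7181n²π²/1.5859² - 3.9795.
First three modes:
  n=1: λ₁ = 1.7181π²/1.5859² - 3.9795 ≈ 2.763
  n=2: λ₂ = 6.8724π²/1.5859² - 3.9795 ≈ 22.989
  n=3: λ₃ = 15.4629π²/1.5859² - 3.9795 ≈ 56.7
Since 1.7181π²/1.5859² ≈ 6.742 > 3.9795, all λₙ > 0.
The n=1 mode decays slowest → dominates as t → ∞.
Asymptotic: T ~ c₁ sin(πx/1.5859) e^{-λ₁t} with decay rate λ₁ ≈ 2.763.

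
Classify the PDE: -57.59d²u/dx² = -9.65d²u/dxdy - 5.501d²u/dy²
Rewriting in standard form: -57.59d²u/dx² + 9.65d²u/dxdy + 5.501d²u/dy² = 0. A = -57.59, B = 9.65, C = 5.501. Discriminant B² - 4AC = 1360.33286. Since 1360.33286 > 0, hyperbolic.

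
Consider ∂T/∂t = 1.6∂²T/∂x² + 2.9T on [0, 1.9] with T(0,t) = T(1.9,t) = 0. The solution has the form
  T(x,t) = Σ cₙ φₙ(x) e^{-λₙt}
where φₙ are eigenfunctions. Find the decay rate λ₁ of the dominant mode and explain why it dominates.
Eigenvalues: λₙ = 1.6n²π²/1.9² - 2.9.
First three modes:
  n=1: λ₁ = 1.6π²/1.9² - 2.9 ≈ 1.474
  n=2: λ₂ = 6.4π²/1.9² - 2.9 ≈ 14.597
  n=3: λ₃ = 14.4π²/1.9² - 2.9 ≈ 36.469
Since 1.6π²/1.9² ≈ 4.374 > 2.9, all λₙ > 0.
The n=1 mode decays slowest → dominates as t → ∞.
Asymptotic: T ~ c₁ sin(πx/1.9) e^{-λ₁t} with decay rate λ₁ ≈ 1.474.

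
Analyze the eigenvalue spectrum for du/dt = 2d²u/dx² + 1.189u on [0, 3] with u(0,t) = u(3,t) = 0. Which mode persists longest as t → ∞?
Eigenvalues: λₙ = 2n²π²/3² - 1.189.
First three modes:
  n=1: λ₁ = 2π²/3² - 1.189 ≈ 1.004
  n=2: λ₂ = 8π²/3² - 1.189 ≈ 7.584
  n=3: λ₃ = 18π²/3² - 1.189 ≈ 18.55
Since 2π²/3² ≈ 2.193 > 1.189, all λₙ > 0.
The n=1 mode decays slowest → dominates as t → ∞.
Asymptotic: u ~ c₁ sin(πx/3) e^{-λ₁t} with decay rate λ₁ ≈ 1.004.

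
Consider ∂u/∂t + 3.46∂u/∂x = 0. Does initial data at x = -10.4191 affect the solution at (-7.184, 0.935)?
Yes. The characteristic through (-7.184, 0.935) passes through x = -10.4191.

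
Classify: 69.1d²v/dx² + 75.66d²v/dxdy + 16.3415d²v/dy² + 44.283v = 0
Hyperbolic (discriminant = 1207.645).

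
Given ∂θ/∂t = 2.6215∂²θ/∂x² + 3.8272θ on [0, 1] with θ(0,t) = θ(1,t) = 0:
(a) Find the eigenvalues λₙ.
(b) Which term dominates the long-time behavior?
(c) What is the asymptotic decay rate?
Eigenvalues: λₙ = 2.6215n²π²/1² - 3.8272.
First three modes:
  n=1: λ₁ = 2.6215π² - 3.8272 ≈ 22.046
  n=2: λ₂ = 10.486π² - 3.8272 ≈ 99.665
  n=3: λ₃ = 23.5935π² - 3.8272 ≈ 229.031
Since 2.6215π² ≈ 25.873 > 3.8272, all λₙ > 0.
The n=1 mode decays slowest → dominates as t → ∞.
Asymptotic: θ ~ c₁ sin(πx/1) e^{-λ₁t} with decay rate λ₁ ≈ 22.046.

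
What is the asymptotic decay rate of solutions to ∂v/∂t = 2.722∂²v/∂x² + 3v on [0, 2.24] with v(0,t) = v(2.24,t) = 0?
Eigenvalues: λₙ = 2.722n²π²/2.24² - 3.
First three modes:
  n=1: λ₁ = 2.722π²/2.24² - 3 ≈ 2.354
  n=2: λ₂ = 10.888π²/2.24² - 3 ≈ 18.417
  n=3: λ₃ = 24.498π²/2.24² - 3 ≈ 45.187
Since 2.722π²/2.24² ≈ 5.354 > 3, all λₙ > 0.
The n=1 mode decays slowest → dominates as t → ∞.
Asymptotic: v ~ c₁ sin(πx/2.24) e^{-λ₁t} with decay rate λ₁ ≈ 2.354.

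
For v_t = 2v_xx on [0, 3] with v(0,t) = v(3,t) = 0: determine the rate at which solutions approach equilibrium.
Eigenvalues: λₙ = 2n²π²/3².
First three modes:
  n=1: λ₁ = 2π²/3² ≈ 2.193
  n=2: λ₂ = 8π²/3² ≈ 8.773 (4× faster decay)
  n=3: λ₃ = 18π²/3² ≈ 19.739 (9× faster decay)
As t → ∞, higher modes decay exponentially faster. The n=1 mode dominates: v ~ c₁ sin(πx/3) e^{-λ₁t}.
Decay rate: λ₁ = 2π²/3² ≈ 2.193.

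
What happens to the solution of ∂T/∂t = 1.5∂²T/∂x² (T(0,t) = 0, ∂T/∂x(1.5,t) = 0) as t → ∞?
T → 0. Heat escapes through the Dirichlet boundary.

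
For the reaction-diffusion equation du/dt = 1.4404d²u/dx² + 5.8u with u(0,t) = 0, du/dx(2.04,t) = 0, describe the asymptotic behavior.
u grows unboundedly. Reaction dominates diffusion (r=5.8 > κπ²/(4L²)≈0.85); solution grows exponentially.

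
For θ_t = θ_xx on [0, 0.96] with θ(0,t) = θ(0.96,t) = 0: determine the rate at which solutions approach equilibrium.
Eigenvalues: λₙ = n²π²/0.96².
First three modes:
  n=1: λ₁ = π²/0.96² ≈ 10.709
  n=2: λ₂ = 4π²/0.96² ≈ 42.837 (4× faster decay)
  n=3: λ₃ = 9π²/0.96² ≈ 96.383 (9× faster decay)
As t → ∞, higher modes decay exponentially faster. The n=1 mode dominates: θ ~ c₁ sin(πx/0.96) e^{-λ₁t}.
Decay rate: λ₁ = π²/0.96² ≈ 10.709.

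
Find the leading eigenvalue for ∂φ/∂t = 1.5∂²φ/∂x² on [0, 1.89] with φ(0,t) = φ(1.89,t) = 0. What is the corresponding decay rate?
Eigenvalues: λₙ = 1.5n²π²/1.89².
First three modes:
  n=1: λ₁ = 1.5π²/1.89² ≈ 4.144
  n=2: λ₂ = 6π²/1.89² ≈ 16.578 (4× faster decay)
  n=3: λ₃ = 13.5π²/1.89² ≈ 37.3 (9× faster decay)
As t → ∞, higher modes decay exponentially faster. The n=1 mode dominates: φ ~ c₁ sin(πx/1.89) e^{-λ₁t}.
Decay rate: λ₁ = 1.5π²/1.89² ≈ 4.144.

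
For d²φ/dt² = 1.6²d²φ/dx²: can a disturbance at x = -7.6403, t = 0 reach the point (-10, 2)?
Yes. The domain of dependence is [-13.2, -6.8], and -7.6403 ∈ [-13.2, -6.8].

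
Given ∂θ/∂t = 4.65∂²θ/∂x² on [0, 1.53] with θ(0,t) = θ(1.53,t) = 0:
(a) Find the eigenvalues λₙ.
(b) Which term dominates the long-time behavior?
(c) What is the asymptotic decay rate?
Eigenvalues: λₙ = 4.65n²π²/1.53².
First three modes:
  n=1: λ₁ = 4.65π²/1.53² ≈ 19.605
  n=2: λ₂ = 18.6π²/1.53² ≈ 78.421 (4× faster decay)
  n=3: λ₃ = 41.85π²/1.53² ≈ 176.446 (9× faster decay)
As t → ∞, higher modes decay exponentially faster. The n=1 mode dominates: θ ~ c₁ sin(πx/1.53) e^{-λ₁t}.
Decay rate: λ₁ = 4.65π²/1.53² ≈ 19.605.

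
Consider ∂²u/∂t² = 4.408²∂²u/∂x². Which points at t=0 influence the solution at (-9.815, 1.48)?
Domain of dependence: [-16.33884, -3.29116]. Signals travel at speed 4.408, so data within |x - -9.815| ≤ 4.408·1.48 = 6.52384 can reach the point.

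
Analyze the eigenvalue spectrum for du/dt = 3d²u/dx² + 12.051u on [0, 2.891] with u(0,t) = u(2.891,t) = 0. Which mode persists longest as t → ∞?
Eigenvalues: λₙ = 3n²π²/2.891² - 12.051.
First three modes:
  n=1: λ₁ = 3π²/2.891² - 12.051 ≈ -8.508
  n=2: λ₂ = 12π²/2.891² - 12.051 ≈ 2.119
  n=3: λ₃ = 27π²/2.891² - 12.051 ≈ 19.833
Since 3π²/2.891² ≈ 3.543 < 12.051, λ₁ < 0.
The n=1 mode grows fastest (−λₙ is largest for n=1) → dominates.
Asymptotic: u ~ c₁ sin(πx/2.891) e^{8.508t} (exponential growth at rate −λ₁ ≈ 8.508).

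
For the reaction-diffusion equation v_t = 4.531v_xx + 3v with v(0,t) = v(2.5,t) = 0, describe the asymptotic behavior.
v → 0. Diffusion dominates reaction (r=3 < κπ²/L²≈7.16); solution decays.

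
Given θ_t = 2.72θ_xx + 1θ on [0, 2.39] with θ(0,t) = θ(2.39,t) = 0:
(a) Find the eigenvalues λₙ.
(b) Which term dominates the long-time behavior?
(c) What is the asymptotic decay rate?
Eigenvalues: λₙ = 2.72n²π²/2.39² - 1.
First three modes:
  n=1: λ₁ = 2.72π²/2.39² - 1 ≈ 3.7
  n=2: λ₂ = 10.88π²/2.39² - 1 ≈ 17.799
  n=3: λ₃ = 24.48π²/2.39² - 1 ≈ 41.298
Since 2.72π²/2.39² ≈ 4.7 > 1, all λₙ > 0.
The n=1 mode decays slowest → dominates as t → ∞.
Asymptotic: θ ~ c₁ sin(πx/2.39) e^{-λ₁t} with decay rate λ₁ ≈ 3.7.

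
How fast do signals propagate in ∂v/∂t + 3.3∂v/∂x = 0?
Speed = 3.3. Information travels along x - 3.3t = const (rightward).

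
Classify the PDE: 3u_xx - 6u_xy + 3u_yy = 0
A = 3, B = -6, C = 3. Discriminant B² - 4AC = 0. Since 0 = 0, parabolic.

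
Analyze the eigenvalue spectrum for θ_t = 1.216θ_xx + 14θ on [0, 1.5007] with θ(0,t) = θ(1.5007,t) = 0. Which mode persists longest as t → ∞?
Eigenvalues: λₙ = 1.216n²π²/1.5007² - 14.
First three modes:
  n=1: λ₁ = 1.216π²/1.5007² - 14 ≈ -8.671
  n=2: λ₂ = 4.864π²/1.5007² - 14 ≈ 7.316
  n=3: λ₃ = 10.944π²/1.5007² - 14 ≈ 33.961
Since 1.216π²/1.5007² ≈ 5.329 < 14, λ₁ < 0.
The n=1 mode grows fastest (−λₙ is largest for n=1) → dominates.
Asymptotic: θ ~ c₁ sin(πx/1.5007) e^{8.671t} (exponential growth at rate −λ₁ ≈ 8.671).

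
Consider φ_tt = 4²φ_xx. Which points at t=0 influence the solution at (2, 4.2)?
Domain of dependence: [-14.8, 18.8]. Signals travel at speed 4, so data within |x - 2| ≤ 4·4.2 = 16.8 can reach the point.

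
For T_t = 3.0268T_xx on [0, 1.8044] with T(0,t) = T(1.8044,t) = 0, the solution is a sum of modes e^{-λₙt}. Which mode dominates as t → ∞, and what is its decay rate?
Eigenvalues: λₙ = 3.0268n²π²/1.8044².
First three modes:
  n=1: λ₁ = 3.0268π²/1.8044² ≈ 9.175
  n=2: λ₂ = 12.1072π²/1.8044² ≈ 36.701 (4× faster decay)
  n=3: λ₃ = 27.2412π²/1.8044² ≈ 82.577 (9× faster decay)
As t → ∞, higher modes decay exponentially faster. The n=1 mode dominates: T ~ c₁ sin(πx/1.8044) e^{-λ₁t}.
Decay rate: λ₁ = 3.0268π²/1.8044² ≈ 9.175.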